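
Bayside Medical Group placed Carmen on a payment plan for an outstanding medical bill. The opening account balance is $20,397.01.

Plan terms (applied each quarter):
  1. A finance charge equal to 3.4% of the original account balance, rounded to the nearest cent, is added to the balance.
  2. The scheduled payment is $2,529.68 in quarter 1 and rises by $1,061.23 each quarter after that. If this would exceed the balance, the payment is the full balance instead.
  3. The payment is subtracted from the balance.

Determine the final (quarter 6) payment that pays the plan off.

Quarter 1: opening $20,397.01; interest $693.50 → $21,090.51; payment $2,529.68; balance $18,560.83
Quarter 2: opening $18,560.83; interest $693.50 → $19,254.33; payment $3,590.91; balance $15,663.42
Quarter 3: opening $15,663.42; interest $693.50 → $16,356.92; payment $4,652.14; balance $11,704.78
Quarter 4: opening $11,704.78; interest $693.50 → $12,398.28; payment $5,713.37; balance $6,684.91
Quarter 5: opening $6,684.91; interest $693.50 → $7,378.41; payment $6,774.60; balance $603.81
Quarter 6: opening $603.81; interest $693.50 → $1,297.31; payment $1,297.31; balance $0.00

$1,297.31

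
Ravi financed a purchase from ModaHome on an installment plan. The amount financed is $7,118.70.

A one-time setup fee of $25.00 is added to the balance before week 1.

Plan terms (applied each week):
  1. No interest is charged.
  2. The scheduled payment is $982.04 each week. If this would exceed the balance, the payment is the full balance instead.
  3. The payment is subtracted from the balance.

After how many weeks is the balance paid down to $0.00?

8

Week 1: $7,143.70 − $982.04 → $6,161.66
Week 2: $6,161.66 − $982.04 → $5,179.62
Week 3: $5,179.62 − $982.04 → $4,197.58
Week 4: $4,197.58 − $982.04 → $3,215.54
Week 5: $3,215.54 − $982.04 → $2,233.50
Week 6: $2,233.50 − $982.04 → $1,251.46
Week 7: $1,251.46 − $982.04 → $269.42
Week 8: $269.42 − $269.42 → $0.00
Balance reaches $0.00 in week 8.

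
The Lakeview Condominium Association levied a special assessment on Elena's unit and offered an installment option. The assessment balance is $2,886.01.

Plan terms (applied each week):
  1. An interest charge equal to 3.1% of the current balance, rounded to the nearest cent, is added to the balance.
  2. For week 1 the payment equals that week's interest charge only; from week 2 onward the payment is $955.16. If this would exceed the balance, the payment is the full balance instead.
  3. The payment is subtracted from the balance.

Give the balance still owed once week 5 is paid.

$0.00

Week 1: opening $2,886.01; interest $89.47 → $2,975.48; payment $89.47; balance $2,886.01
Week 2: opening $2,886.01; interest $89.47 → $2,975.48; payment $955.16; balance $2,020.32
Week 3: opening $2,020.32; interest $62.63 → $2,082.95; payment $955.16; balance $1,127.79
Week 4: opening $1,127.79; interest $34.96 → $1,162.75; payment $955.16; balance $207.59
Week 5: opening $207.59; interest $6.44 → $214.03; payment $214.03; balance $0.00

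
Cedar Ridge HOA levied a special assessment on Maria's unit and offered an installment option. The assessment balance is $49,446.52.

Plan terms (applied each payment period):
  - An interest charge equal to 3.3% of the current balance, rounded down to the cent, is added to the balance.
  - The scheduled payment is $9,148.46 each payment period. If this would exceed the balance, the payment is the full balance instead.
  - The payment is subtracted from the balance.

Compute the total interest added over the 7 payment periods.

$5,916.88

Payment period 1: $49,446.52 +$1,631.73 interest = $51,078.25; pay $9,148.46 → $41,929.79
Payment period 2: $41,929.79 +$1,383.68 interest = $43,313.47; pay $9,148.46 → $34,165.01
Payment period 3: $34,165.01 +$1,127.44 interest = $35,292.45; pay $9,148.46 → $26,143.99
Payment period 4: $26,143.99 +$862.75 interest = $27,006.74; pay $9,148.46 → $17,858.28
Payment period 5: $17,858.28 +$589.32 interest = $18,447.60; pay $9,148.46 → $9,299.14
Payment period 6: $9,299.14 +$306.87 interest = $9,606.01; pay $9,148.46 → $457.55
Payment period 7: $457.55 +$15.09 interest = $472.64; pay $472.64 → $0.00
Total interest: $1,631.73 + $1,383.68 + $1,127.44 + $862.75 + $589.32 + $306.87 + $15.09 = $5,916.88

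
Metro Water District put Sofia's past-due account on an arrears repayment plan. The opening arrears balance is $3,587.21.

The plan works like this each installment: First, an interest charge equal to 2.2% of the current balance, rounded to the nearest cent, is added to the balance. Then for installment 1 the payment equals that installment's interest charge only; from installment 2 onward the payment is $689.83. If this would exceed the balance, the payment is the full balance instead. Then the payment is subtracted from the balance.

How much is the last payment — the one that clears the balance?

$403.96

Installment 1: opening $3,587.21; interest $78.92 → $3,666.13; payment $78.92; balance $3,587.21
Installment 2: opening $3,587.21; interest $78.92 → $3,666.13; payment $689.83; balance $2,976.30
Installment 3: opening $2,976.30; interest $65.48 → $3,041.78; payment $689.83; balance $2,351.95
Installment 4: opening $2,351.95; interest $51.74 → $2,403.69; payment $689.83; balance $1,713.86
Installment 5: opening $1,713.86; interest $37.70 → $1,751.56; payment $689.83; balance $1,061.73
Installment 6: opening $1,061.73; interest $23.36 → $1,085.09; payment $689.83; balance $395.26
Installment 7: opening $395.26; interest $8.70 → $403.96; payment $403.96; balance $0.00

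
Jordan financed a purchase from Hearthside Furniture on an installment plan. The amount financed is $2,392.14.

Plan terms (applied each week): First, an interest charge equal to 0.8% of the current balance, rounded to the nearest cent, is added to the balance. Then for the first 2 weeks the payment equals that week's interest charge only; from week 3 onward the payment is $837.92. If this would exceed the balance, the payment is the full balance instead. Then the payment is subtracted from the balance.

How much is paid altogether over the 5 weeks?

Week 1: $2,392.14 +$19.14 interest = $2,411.28; pay $19.14 → $2,392.14
Week 2: $2,392.14 +$19.14 interest = $2,411.28; pay $19.14 → $2,392.14
Week 3: $2,392.14 +$19.14 interest = $2,411.28; pay $837.92 → $1,573.36
Week 4: $1,573.36 +$12.59 interest = $1,585.95; pay $837.92 → $748.03
Week 5: $748.03 +$5.98 interest = $754.01; pay $754.01 → $0.00
Total paid: $2,468.13

$2,468.13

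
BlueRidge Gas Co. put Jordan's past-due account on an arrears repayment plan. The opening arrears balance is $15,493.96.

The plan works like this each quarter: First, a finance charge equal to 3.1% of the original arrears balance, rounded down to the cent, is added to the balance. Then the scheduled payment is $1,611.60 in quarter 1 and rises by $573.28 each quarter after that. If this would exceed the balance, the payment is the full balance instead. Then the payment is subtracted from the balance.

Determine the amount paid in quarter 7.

# | Opening | Interest | Payment | End bal
1 | $15,493.96 | $480.31 | $1,611.60 | $14,362.67
2 | $14,362.67 | $480.31 | $2,184.88 | $12,658.10
3 | $12,658.10 | $480.31 | $2,758.16 | $10,380.25
4 | $10,380.25 | $480.31 | $3,331.44 | $7,529.12
5 | $7,529.12 | $480.31 | $3,904.72 | $4,104.71
6 | $4,104.71 | $480.31 | $4,478.00 | $107.02
7 | $107.02 | $480.31 | $587.33 | $0.00

$587.33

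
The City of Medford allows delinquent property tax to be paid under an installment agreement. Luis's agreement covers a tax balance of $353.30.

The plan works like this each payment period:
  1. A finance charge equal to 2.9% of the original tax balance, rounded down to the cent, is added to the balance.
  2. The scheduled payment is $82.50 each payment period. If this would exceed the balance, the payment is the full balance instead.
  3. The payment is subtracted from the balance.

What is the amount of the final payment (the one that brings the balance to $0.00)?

$74.50

Payment period 1: opening $353.30; interest $10.24 → $363.54; payment $82.50; balance $281.04
Payment period 2: opening $281.04; interest $10.24 → $291.28; payment $82.50; balance $208.78
Payment period 3: opening $208.78; interest $10.24 → $219.02; payment $82.50; balance $136.52
Payment period 4: opening $136.52; interest $10.24 → $146.76; payment $82.50; balance $64.26
Payment period 5: opening $64.26; interest $10.24 → $74.50; payment $74.50; balance $0.00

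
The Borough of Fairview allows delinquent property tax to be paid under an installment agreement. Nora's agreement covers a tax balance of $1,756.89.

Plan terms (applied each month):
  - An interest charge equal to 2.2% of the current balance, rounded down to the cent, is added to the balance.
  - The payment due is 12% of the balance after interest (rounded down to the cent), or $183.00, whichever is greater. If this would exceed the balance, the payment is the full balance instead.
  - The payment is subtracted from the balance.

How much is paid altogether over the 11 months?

Month 1: opening $1,756.89; interest $38.65 → $1,795.54; payment $215.46; balance $1,580.08
Month 2: opening $1,580.08; interest $34.76 → $1,614.84; payment $193.78; balance $1,421.06
Month 3: opening $1,421.06; interest $31.26 → $1,452.32; payment $183.00; balance $1,269.32
Month 4: opening $1,269.32; interest $27.92 → $1,297.24; payment $183.00; balance $1,114.24
Month 5: opening $1,114.24; interest $24.51 → $1,138.75; payment $183.00; balance $955.75
Month 6: opening $955.75; interest $21.02 → $976.77; payment $183.00; balance $793.77
Month 7: opening $793.77; interest $17.46 → $811.23; payment $183.00; balance $628.23
Month 8: opening $628.23; interest $13.82 → $642.05; payment $183.00; balance $459.05
Month 9: opening $459.05; interest $10.09 → $469.14; payment $183.00; balance $286.14
Month 10: opening $286.14; interest $6.29 → $292.43; payment $183.00; balance $109.43
Month 11: opening $109.43; interest $2.40 → $111.83; payment $111.83; balance $0.00
Total paid: $1,985.07

$1,985.07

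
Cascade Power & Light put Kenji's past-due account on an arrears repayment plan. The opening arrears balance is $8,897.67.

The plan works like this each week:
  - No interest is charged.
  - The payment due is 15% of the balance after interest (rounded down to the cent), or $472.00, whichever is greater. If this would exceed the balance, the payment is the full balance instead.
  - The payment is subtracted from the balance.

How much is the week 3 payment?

Week 1: opening $8,897.67; payment $1,334.65; balance $7,563.02
Week 2: opening $7,563.02; payment $1,134.45; balance $6,428.57
Week 3: opening $6,428.57; payment $964.28; balance $5,464.29

$964.28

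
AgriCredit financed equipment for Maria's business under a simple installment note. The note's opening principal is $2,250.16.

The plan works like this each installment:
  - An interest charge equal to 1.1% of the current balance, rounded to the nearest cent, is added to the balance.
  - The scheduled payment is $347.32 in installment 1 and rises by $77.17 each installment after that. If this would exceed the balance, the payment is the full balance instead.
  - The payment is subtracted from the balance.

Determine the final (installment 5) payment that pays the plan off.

Installment 1: $2,250.16 +$24.75 interest = $2,274.91; pay $347.32 → $1,927.59
Installment 2: $1,927.59 +$21.20 interest = $1,948.79; pay $424.49 → $1,524.30
Installment 3: $1,524.30 +$16.77 interest = $1,541.07; pay $501.66 → $1,039.41
Installment 4: $1,039.41 +$11.43 interest = $1,050.84; pay $578.83 → $472.01
Installment 5: $472.01 +$5.19 interest = $477.20; pay $477.20 → $0.00

$477.20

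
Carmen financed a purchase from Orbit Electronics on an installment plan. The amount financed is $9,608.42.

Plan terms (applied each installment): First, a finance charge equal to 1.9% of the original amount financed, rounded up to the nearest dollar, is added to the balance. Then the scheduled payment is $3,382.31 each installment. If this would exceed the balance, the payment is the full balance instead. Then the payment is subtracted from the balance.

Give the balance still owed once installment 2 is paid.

$3,209.80

Installment 1: opening $9,608.42; interest $183.00 → $9,791.42; payment $3,382.31; balance $6,409.11
Installment 2: opening $6,409.11; interest $183.00 → $6,592.11; payment $3,382.31; balance $3,209.80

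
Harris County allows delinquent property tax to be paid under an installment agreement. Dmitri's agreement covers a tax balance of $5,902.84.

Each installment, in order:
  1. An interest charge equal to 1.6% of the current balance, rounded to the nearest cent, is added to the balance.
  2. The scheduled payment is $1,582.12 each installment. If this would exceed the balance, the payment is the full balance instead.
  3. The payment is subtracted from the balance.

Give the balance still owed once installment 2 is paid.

$2,903.69

Installment 1: opening $5,902.84; interest $94.45 → $5,997.29; payment $1,582.12; balance $4,415.17
Installment 2: opening $4,415.17; interest $70.64 → $4,485.81; payment $1,582.12; balance $2,903.69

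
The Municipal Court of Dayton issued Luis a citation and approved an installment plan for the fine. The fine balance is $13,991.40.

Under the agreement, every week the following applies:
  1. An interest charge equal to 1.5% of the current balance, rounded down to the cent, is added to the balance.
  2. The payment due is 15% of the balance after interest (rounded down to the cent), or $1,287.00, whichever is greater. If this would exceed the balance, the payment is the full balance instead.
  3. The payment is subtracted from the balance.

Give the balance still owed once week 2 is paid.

$10,414.32

Week 1: opening $13,991.40; interest $209.87 → $14,201.27; payment $2,130.19; balance $12,071.08
Week 2: opening $12,071.08; interest $181.06 → $12,252.14; payment $1,837.82; balance $10,414.32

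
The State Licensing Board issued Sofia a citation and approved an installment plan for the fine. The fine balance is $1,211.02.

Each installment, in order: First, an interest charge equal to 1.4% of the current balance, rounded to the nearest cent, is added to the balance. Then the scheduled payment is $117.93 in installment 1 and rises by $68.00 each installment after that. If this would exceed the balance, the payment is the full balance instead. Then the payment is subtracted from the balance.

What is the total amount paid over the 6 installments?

Installment 1: opening $1,211.02; interest $16.95 → $1,227.97; payment $117.93; balance $1,110.04
Installment 2: opening $1,110.04; interest $15.54 → $1,125.58; payment $185.93; balance $939.65
Installment 3: opening $939.65; interest $13.16 → $952.81; payment $253.93; balance $698.88
Installment 4: opening $698.88; interest $9.78 → $708.66; payment $321.93; balance $386.73
Installment 5: opening $386.73; interest $5.41 → $392.14; payment $389.93; balance $2.21
Installment 6: opening $2.21; interest $0.03 → $2.24; payment $2.24; balance $0.00
Total paid: $1,271.89

$1,271.89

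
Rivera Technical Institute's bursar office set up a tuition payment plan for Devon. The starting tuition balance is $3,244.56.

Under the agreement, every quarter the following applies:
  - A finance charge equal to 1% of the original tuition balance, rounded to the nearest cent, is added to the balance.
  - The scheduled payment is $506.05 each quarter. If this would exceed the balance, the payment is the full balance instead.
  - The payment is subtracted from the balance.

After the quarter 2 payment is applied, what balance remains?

# | Opening | Interest | Payment | End bal
1 | $3,244.56 | $32.45 | $506.05 | $2,770.96
2 | $2,770.96 | $32.45 | $506.05 | $2,297.36

$2,297.36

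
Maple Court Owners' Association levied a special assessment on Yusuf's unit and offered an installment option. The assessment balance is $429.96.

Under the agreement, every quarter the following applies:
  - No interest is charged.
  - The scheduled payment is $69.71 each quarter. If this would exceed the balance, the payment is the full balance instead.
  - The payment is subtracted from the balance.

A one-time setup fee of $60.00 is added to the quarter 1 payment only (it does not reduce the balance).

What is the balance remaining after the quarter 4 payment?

# | Opening | Payment | Fee | End bal
1 | $429.96 | $69.71 | $60.00 | $360.25
2 | $360.25 | $69.71 | — | $290.54
3 | $290.54 | $69.71 | — | $220.83
4 | $220.83 | $69.71 | — | $151.12

$151.12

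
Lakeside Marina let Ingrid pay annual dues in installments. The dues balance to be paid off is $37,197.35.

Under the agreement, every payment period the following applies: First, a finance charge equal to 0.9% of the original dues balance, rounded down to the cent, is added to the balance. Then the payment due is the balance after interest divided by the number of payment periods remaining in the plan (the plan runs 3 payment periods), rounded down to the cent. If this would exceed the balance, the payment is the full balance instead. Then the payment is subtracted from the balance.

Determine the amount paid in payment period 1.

Payment period 1: $37,197.35 +$334.77 interest = $37,532.12; pay $12,510.70 → $25,021.42

$12,510.70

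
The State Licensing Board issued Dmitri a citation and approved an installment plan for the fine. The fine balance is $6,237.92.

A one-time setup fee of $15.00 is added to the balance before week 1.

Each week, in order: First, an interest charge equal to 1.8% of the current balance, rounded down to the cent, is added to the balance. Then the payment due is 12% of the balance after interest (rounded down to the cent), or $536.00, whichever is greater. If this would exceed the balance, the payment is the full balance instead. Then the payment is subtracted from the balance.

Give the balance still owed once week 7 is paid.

$2,611.48

Week 1: opening $6,252.92; interest $112.55 → $6,365.47; payment $763.85; balance $5,601.62
Week 2: opening $5,601.62; interest $100.82 → $5,702.44; payment $684.29; balance $5,018.15
Week 3: opening $5,018.15; interest $90.32 → $5,108.47; payment $613.01; balance $4,495.46
Week 4: opening $4,495.46; interest $80.91 → $4,576.37; payment $549.16; balance $4,027.21
Week 5: opening $4,027.21; interest $72.48 → $4,099.69; payment $536.00; balance $3,563.69
Week 6: opening $3,563.69; interest $64.14 → $3,627.83; payment $536.00; balance $3,091.83
Week 7: opening $3,091.83; interest $55.65 → $3,147.48; payment $536.00; balance $2,611.48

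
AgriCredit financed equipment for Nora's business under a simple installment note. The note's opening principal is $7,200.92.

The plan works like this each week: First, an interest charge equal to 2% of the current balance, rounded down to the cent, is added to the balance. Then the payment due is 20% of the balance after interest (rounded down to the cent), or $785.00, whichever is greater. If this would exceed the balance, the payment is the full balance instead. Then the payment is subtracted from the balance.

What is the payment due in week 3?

$978.13

# | Opening | Interest | Payment | End bal
1 | $7,200.92 | $144.01 | $1,468.98 | $5,875.95
2 | $5,875.95 | $117.51 | $1,198.69 | $4,794.77
3 | $4,794.77 | $95.89 | $978.13 | $3,912.53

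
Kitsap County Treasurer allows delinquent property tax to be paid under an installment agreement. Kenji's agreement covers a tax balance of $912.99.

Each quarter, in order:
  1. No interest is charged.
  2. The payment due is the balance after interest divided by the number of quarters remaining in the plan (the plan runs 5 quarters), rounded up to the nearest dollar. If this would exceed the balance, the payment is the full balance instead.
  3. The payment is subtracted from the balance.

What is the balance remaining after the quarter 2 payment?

$546.99

Quarter 1: opening $912.99; payment $183.00; balance $729.99
Quarter 2: opening $729.99; payment $183.00; balance $546.99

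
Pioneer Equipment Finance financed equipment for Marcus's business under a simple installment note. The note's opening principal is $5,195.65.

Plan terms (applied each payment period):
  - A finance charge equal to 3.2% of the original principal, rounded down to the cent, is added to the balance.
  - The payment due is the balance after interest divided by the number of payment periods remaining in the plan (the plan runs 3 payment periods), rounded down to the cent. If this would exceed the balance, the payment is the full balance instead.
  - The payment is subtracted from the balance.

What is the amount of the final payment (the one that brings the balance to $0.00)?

$2,036.70

Payment period 1: $5,195.65 +$166.26 interest = $5,361.91; pay $1,787.30 → $3,574.61
Payment period 2: $3,574.61 +$166.26 interest = $3,740.87; pay $1,870.43 → $1,870.44
Payment period 3: $1,870.44 +$166.26 interest = $2,036.70; pay $2,036.70 → $0.00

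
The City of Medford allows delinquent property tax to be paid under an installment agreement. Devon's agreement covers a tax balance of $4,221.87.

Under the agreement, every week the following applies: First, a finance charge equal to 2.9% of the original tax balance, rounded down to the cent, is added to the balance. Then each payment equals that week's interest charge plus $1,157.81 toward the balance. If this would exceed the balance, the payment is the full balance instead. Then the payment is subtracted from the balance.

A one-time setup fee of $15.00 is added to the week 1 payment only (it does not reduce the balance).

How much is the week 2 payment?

# | Opening | Interest | Payment | Fee | End bal
1 | $4,221.87 | $122.43 | $1,280.24 | $15.00 | $3,064.06
2 | $3,064.06 | $122.43 | $1,280.24 | — | $1,906.25

$1,280.24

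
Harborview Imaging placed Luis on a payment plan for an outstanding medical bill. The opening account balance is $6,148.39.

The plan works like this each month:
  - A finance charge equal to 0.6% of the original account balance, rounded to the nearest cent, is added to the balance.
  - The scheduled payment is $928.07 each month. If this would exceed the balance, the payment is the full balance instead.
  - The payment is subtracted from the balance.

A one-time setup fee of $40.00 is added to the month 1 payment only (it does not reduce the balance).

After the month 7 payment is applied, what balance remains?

Month 1: opening $6,148.39; interest $36.89 → $6,185.28; payment $928.07 (+ $40.00 fee); balance $5,257.21
Month 2: opening $5,257.21; interest $36.89 → $5,294.10; payment $928.07; balance $4,366.03
Month 3: opening $4,366.03; interest $36.89 → $4,402.92; payment $928.07; balance $3,474.85
Month 4: opening $3,474.85; interest $36.89 → $3,511.74; payment $928.07; balance $2,583.67
Month 5: opening $2,583.67; interest $36.89 → $2,620.56; payment $928.07; balance $1,692.49
Month 6: opening $1,692.49; interest $36.89 → $1,729.38; payment $928.07; balance $801.31
Month 7: opening $801.31; interest $36.89 → $838.20; payment $838.20; balance $0.00

$0.00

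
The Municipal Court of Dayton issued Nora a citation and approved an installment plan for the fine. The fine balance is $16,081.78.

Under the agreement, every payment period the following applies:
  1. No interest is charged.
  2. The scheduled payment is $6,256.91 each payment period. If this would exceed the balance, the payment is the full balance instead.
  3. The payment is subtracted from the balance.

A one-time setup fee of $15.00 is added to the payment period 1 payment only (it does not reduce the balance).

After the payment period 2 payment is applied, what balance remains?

# | Opening | Payment | Fee | End bal
1 | $16,081.78 | $6,256.91 | $15.00 | $9,824.87
2 | $9,824.87 | $6,256.91 | — | $3,567.96

$3,567.96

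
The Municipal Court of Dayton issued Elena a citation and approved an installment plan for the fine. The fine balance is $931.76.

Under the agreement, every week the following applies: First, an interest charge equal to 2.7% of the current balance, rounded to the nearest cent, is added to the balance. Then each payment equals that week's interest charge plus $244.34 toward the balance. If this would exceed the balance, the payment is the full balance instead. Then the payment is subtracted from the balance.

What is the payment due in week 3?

$256.30

# | Opening | Interest | Payment | End bal
1 | $931.76 | $25.16 | $269.50 | $687.42
2 | $687.42 | $18.56 | $262.90 | $443.08
3 | $443.08 | $11.96 | $256.30 | $198.74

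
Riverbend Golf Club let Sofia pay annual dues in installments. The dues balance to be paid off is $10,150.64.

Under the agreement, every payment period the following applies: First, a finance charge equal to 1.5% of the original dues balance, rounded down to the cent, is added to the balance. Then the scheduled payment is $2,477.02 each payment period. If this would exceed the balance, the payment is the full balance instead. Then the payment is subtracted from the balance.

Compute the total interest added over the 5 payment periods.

# | Opening | Interest | Payment | End bal
1 | $10,150.64 | $152.25 | $2,477.02 | $7,825.87
2 | $7,825.87 | $152.25 | $2,477.02 | $5,501.10
3 | $5,501.10 | $152.25 | $2,477.02 | $3,176.33
4 | $3,176.33 | $152.25 | $2,477.02 | $851.56
5 | $851.56 | $152.25 | $1,003.81 | $0.00
Total interest: $152.25 + $152.25 + $152.25 + $152.25 + $152.25 = $761.25

$761.25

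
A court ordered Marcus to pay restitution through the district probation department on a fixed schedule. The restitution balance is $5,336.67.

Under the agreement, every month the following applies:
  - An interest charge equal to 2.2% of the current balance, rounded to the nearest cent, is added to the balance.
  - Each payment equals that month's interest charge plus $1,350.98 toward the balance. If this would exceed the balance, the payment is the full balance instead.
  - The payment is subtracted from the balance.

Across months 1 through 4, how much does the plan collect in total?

Month 1: opening $5,336.67; interest $117.41 → $5,454.08; payment $1,468.39; balance $3,985.69
Month 2: opening $3,985.69; interest $87.69 → $4,073.38; payment $1,438.67; balance $2,634.71
Month 3: opening $2,634.71; interest $57.96 → $2,692.67; payment $1,408.94; balance $1,283.73
Month 4: opening $1,283.73; interest $28.24 → $1,311.97; payment $1,311.97; balance $0.00
Total paid: $5,627.97

$5,627.97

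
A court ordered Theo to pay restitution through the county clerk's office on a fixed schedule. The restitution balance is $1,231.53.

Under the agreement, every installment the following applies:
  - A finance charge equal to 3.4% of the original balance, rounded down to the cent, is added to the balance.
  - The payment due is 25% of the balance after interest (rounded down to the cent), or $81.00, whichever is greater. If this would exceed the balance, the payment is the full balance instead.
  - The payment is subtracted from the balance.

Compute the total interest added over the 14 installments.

Installment 1: $1,231.53 +$41.87 interest = $1,273.40; pay $318.35 → $955.05
Installment 2: $955.05 +$41.87 interest = $996.92; pay $249.23 → $747.69
Installment 3: $747.69 +$41.87 interest = $789.56; pay $197.39 → $592.17
Installment 4: $592.17 +$41.87 interest = $634.04; pay $158.51 → $475.53
Installment 5: $475.53 +$41.87 interest = $517.40; pay $129.35 → $388.05
Installment 6: $388.05 +$41.87 interest = $429.92; pay $107.48 → $322.44
Installment 7: $322.44 +$41.87 interest = $364.31; pay $91.07 → $273.24
Installment 8: $273.24 +$41.87 interest = $315.11; pay $81.00 → $234.11
Installment 9: $234.11 +$41.87 interest = $275.98; pay $81.00 → $194.98
Installment 10: $194.98 +$41.87 interest = $236.85; pay $81.00 → $155.85
Installment 11: $155.85 +$41.87 interest = $197.72; pay $81.00 → $116.72
Installment 12: $116.72 +$41.87 interest = $158.59; pay $81.00 → $77.59
Installment 13: $77.59 +$41.87 interest = $119.46; pay $81.00 → $38.46
Installment 14: $38.46 +$41.87 interest = $80.33; pay $80.33 → $0.00
Total interest: $41.87 + $41.87 + $41.87 + $41.87 + $41.87 + $41.87 + $41.87 + $41.87 + $41.87 + $41.87 + $41.87 + $41.87 + $41.87 + $41.87 = $586.18

$586.18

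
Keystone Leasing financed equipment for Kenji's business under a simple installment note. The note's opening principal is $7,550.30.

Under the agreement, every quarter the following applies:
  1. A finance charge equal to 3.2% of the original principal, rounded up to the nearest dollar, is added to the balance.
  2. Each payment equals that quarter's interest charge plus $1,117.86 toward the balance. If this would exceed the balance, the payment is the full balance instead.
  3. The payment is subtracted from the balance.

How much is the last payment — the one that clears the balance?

# | Opening | Interest | Payment | End bal
1 | $7,550.30 | $242.00 | $1,359.86 | $6,432.44
2 | $6,432.44 | $242.00 | $1,359.86 | $5,314.58
3 | $5,314.58 | $242.00 | $1,359.86 | $4,196.72
4 | $4,196.72 | $242.00 | $1,359.86 | $3,078.86
5 | $3,078.86 | $242.00 | $1,359.86 | $1,961.00
6 | $1,961.00 | $242.00 | $1,359.86 | $843.14
7 | $843.14 | $242.00 | $1,085.14 | $0.00

$1,085.14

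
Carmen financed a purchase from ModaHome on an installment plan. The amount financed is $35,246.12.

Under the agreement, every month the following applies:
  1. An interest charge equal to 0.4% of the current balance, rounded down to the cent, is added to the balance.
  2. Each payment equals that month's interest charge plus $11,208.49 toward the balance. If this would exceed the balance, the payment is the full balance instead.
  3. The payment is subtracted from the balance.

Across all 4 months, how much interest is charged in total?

# | Opening | Interest | Payment | End bal
1 | $35,246.12 | $140.98 | $11,349.47 | $24,037.63
2 | $24,037.63 | $96.15 | $11,304.64 | $12,829.14
3 | $12,829.14 | $51.31 | $11,259.80 | $1,620.65
4 | $1,620.65 | $6.48 | $1,627.13 | $0.00
Total interest: $140.98 + $96.15 + $51.31 + $6.48 = $294.92

$294.92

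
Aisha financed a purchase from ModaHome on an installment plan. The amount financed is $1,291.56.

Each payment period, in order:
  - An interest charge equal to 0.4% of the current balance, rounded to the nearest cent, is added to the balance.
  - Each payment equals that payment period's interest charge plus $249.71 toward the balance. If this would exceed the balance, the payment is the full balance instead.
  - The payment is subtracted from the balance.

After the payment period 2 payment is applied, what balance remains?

$792.14

Payment period 1: $1,291.56 +$5.17 interest = $1,296.73; pay $254.88 → $1,041.85
Payment period 2: $1,041.85 +$4.17 interest = $1,046.02; pay $253.88 → $792.14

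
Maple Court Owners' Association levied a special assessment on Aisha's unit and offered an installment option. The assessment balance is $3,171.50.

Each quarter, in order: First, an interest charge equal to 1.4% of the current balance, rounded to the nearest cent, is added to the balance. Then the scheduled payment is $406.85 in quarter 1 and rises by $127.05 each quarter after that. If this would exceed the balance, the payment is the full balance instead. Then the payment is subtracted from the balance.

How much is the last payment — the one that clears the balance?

$19.65

# | Opening | Interest | Payment | End bal
1 | $3,171.50 | $44.40 | $406.85 | $2,809.05
2 | $2,809.05 | $39.33 | $533.90 | $2,314.48
3 | $2,314.48 | $32.40 | $660.95 | $1,685.93
4 | $1,685.93 | $23.60 | $788.00 | $921.53
5 | $921.53 | $12.90 | $915.05 | $19.38
6 | $19.38 | $0.27 | $19.65 | $0.00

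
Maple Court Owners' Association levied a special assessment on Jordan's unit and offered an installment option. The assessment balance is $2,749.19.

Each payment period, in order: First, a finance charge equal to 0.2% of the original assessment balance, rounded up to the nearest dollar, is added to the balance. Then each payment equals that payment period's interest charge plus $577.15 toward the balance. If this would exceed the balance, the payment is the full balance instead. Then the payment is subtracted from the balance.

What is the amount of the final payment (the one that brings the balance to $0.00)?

$446.59

# | Opening | Interest | Payment | End bal
1 | $2,749.19 | $6.00 | $583.15 | $2,172.04
2 | $2,172.04 | $6.00 | $583.15 | $1,594.89
3 | $1,594.89 | $6.00 | $583.15 | $1,017.74
4 | $1,017.74 | $6.00 | $583.15 | $440.59
5 | $440.59 | $6.00 | $446.59 | $0.00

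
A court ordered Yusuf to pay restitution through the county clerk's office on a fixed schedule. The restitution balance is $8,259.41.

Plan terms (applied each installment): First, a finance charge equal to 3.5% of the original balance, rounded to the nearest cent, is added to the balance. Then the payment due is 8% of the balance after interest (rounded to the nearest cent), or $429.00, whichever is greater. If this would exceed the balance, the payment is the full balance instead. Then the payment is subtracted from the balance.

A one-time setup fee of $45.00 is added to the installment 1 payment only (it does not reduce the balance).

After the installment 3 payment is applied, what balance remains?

Installment 1: $8,259.41 +$289.08 interest = $8,548.49; pay $683.88 (+ $45.00 fee) → $7,864.61
Installment 2: $7,864.61 +$289.08 interest = $8,153.69; pay $652.30 → $7,501.39
Installment 3: $7,501.39 +$289.08 interest = $7,790.47; pay $623.24 → $7,167.23

$7,167.23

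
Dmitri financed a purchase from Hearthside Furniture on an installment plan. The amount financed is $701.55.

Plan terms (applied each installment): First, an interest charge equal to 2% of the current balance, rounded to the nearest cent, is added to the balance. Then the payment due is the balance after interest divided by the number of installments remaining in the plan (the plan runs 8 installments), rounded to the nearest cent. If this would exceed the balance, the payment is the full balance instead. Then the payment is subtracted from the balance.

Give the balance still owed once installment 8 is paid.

Installment 1: opening $701.55; interest $14.03 → $715.58; payment $89.45; balance $626.13
Installment 2: opening $626.13; interest $12.52 → $638.65; payment $91.24; balance $547.41
Installment 3: opening $547.41; interest $10.95 → $558.36; payment $93.06; balance $465.30
Installment 4: opening $465.30; interest $9.31 → $474.61; payment $94.92; balance $379.69
Installment 5: opening $379.69; interest $7.59 → $387.28; payment $96.82; balance $290.46
Installment 6: opening $290.46; interest $5.81 → $296.27; payment $98.76; balance $197.51
Installment 7: opening $197.51; interest $3.95 → $201.46; payment $100.73; balance $100.73
Installment 8: opening $100.73; interest $2.01 → $102.74; payment $102.74; balance $0.00

$0.00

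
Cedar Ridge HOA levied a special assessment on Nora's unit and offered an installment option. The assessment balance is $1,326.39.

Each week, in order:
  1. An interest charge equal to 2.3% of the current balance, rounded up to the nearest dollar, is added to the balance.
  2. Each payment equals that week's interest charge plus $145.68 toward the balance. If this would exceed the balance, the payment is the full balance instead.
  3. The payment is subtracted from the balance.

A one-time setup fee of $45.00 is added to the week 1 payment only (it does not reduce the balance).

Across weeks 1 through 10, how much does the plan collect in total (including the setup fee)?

$1,531.39

Week 1: opening $1,326.39; interest $31.00 → $1,357.39; payment $176.68 (+ $45.00 fee); balance $1,180.71
Week 2: opening $1,180.71; interest $28.00 → $1,208.71; payment $173.68; balance $1,035.03
Week 3: opening $1,035.03; interest $24.00 → $1,059.03; payment $169.68; balance $889.35
Week 4: opening $889.35; interest $21.00 → $910.35; payment $166.68; balance $743.67
Week 5: opening $743.67; interest $18.00 → $761.67; payment $163.68; balance $597.99
Week 6: opening $597.99; interest $14.00 → $611.99; payment $159.68; balance $452.31
Week 7: opening $452.31; interest $11.00 → $463.31; payment $156.68; balance $306.63
Week 8: opening $306.63; interest $8.00 → $314.63; payment $153.68; balance $160.95
Week 9: opening $160.95; interest $4.00 → $164.95; payment $149.68; balance $15.27
Week 10: opening $15.27; interest $1.00 → $16.27; payment $16.27; balance $0.00
Total paid: $1,531.39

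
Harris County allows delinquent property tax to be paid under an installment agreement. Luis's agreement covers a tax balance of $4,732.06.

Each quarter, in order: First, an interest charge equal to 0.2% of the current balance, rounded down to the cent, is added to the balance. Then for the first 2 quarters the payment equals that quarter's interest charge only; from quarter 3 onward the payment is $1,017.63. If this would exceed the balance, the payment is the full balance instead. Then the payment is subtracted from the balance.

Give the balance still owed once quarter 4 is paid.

Quarter 1: opening $4,732.06; interest $9.46 → $4,741.52; payment $9.46; balance $4,732.06
Quarter 2: opening $4,732.06; interest $9.46 → $4,741.52; payment $9.46; balance $4,732.06
Quarter 3: opening $4,732.06; interest $9.46 → $4,741.52; payment $1,017.63; balance $3,723.89
Quarter 4: opening $3,723.89; interest $7.44 → $3,731.33; payment $1,017.63; balance $2,713.70

$2,713.70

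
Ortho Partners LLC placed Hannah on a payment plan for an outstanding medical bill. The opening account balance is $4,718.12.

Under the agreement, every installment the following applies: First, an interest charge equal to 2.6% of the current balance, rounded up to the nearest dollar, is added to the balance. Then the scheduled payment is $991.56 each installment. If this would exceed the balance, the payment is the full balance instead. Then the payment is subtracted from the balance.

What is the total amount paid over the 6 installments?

$5,106.12

Installment 1: $4,718.12 +$123.00 interest = $4,841.12; pay $991.56 → $3,849.56
Installment 2: $3,849.56 +$101.00 interest = $3,950.56; pay $991.56 → $2,959.00
Installment 3: $2,959.00 +$77.00 interest = $3,036.00; pay $991.56 → $2,044.44
Installment 4: $2,044.44 +$54.00 interest = $2,098.44; pay $991.56 → $1,106.88
Installment 5: $1,106.88 +$29.00 interest = $1,135.88; pay $991.56 → $144.32
Installment 6: $144.32 +$4.00 interest = $148.32; pay $148.32 → $0.00
Total paid: $5,106.12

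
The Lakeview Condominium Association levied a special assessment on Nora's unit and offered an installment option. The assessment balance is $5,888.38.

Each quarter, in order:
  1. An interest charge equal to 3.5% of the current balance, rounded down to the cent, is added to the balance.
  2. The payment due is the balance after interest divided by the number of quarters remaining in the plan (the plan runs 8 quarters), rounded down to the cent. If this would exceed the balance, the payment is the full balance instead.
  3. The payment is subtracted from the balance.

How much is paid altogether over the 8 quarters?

$6,895.62

# | Opening | Interest | Payment | End bal
1 | $5,888.38 | $206.09 | $761.80 | $5,332.67
2 | $5,332.67 | $186.64 | $788.47 | $4,730.84
3 | $4,730.84 | $165.57 | $816.06 | $4,080.35
4 | $4,080.35 | $142.81 | $844.63 | $3,378.53
5 | $3,378.53 | $118.24 | $874.19 | $2,622.58
6 | $2,622.58 | $91.79 | $904.79 | $1,809.58
7 | $1,809.58 | $63.33 | $936.45 | $936.46
8 | $936.46 | $32.77 | $969.23 | $0.00
Total paid: $6,895.62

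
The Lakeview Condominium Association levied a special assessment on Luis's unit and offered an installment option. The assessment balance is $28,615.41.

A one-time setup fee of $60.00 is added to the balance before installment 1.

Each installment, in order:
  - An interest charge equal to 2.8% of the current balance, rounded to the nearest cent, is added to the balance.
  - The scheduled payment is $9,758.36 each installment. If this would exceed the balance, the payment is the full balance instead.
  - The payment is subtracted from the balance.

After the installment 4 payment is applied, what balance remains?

Installment 1: $28,675.41 +$802.91 interest = $29,478.32; pay $9,758.36 → $19,719.96
Installment 2: $19,719.96 +$552.16 interest = $20,272.12; pay $9,758.36 → $10,513.76
Installment 3: $10,513.76 +$294.39 interest = $10,808.15; pay $9,758.36 → $1,049.79
Installment 4: $1,049.79 +$29.39 interest = $1,079.18; pay $1,079.18 → $0.00

$0.00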